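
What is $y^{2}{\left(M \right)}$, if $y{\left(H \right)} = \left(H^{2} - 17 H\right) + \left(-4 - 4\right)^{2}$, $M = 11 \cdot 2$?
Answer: $30276$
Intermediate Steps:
$M = 22$
$y{\left(H \right)} = 64 + H^{2} - 17 H$ ($y{\left(H \right)} = \left(H^{2} - 17 H\right) + \left(-8\right)^{2} = \left(H^{2} - 17 H\right) + 64 = 64 + H^{2} - 17 H$)
$y^{2}{\left(M \right)} = \left(64 + 22^{2} - 374\right)^{2} = \left(64 + 484 - 374\right)^{2} = 174^{2} = 30276$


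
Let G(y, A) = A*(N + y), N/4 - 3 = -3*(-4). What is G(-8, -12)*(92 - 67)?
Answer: -15600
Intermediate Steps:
N = 60 (N = 12 + 4*(-3*(-4)) = 12 + 4*12 = 12 + 48 = 60)
G(y, A) = A*(60 + y)
G(-8, -12)*(92 - 67) = (-12*(60 - 8))*(92 - 67) = -12*52*25 = -624*25 = -15600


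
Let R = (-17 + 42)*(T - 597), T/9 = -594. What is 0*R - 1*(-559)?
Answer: 559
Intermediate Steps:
T = -5346 (T = 9*(-594) = -5346)
R = -148575 (R = (-17 + 42)*(-5346 - 597) = 25*(-5943) = -148575)
0*R - 1*(-559) = 0*(-148575) - 1*(-559) = 0 + 559 = 559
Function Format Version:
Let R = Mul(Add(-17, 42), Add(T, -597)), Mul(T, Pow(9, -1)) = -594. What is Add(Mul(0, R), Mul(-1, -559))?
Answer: 559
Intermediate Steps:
T = -5346 (T = Mul(9, -594) = -5346)
R = -148575 (R = Mul(Add(-17, 42), Add(-5346, -597)) = Mul(25, -5943) = -148575)
Add(Mul(0, R), Mul(-1, -559)) = Add(Mul(0, -148575), Mul(-1, -559)) = Add(0, 559) = 559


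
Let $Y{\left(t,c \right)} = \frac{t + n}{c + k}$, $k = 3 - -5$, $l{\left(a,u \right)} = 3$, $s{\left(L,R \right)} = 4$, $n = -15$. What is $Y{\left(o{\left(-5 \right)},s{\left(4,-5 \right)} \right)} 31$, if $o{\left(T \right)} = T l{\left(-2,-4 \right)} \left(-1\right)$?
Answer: $0$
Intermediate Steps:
$k = 8$ ($k = 3 + 5 = 8$)
$o{\left(T \right)} = - 3 T$ ($o{\left(T \right)} = T 3 \left(-1\right) = 3 T \left(-1\right) = - 3 T$)
$Y{\left(t,c \right)} = \frac{-15 + t}{8 + c}$ ($Y{\left(t,c \right)} = \frac{t - 15}{c + 8} = \frac{-15 + t}{8 + c}$)
$Y{\left(o{\left(-5 \right)},s{\left(4,-5 \right)} \right)} 31 = \frac{-15 - -15}{8 + 4} \cdot 31 = \frac{-15 + 15}{12} \cdot 31 = \frac{1}{12} \cdot 0 \cdot 31 = 0 \cdot 31 = 0$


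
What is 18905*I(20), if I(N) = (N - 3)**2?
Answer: 5463545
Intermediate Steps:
I(N) = (-3 + N)**2
18905*I(20) = 18905*(-3 + 20)**2 = 18905*17**2 = 18905*289 = 5463545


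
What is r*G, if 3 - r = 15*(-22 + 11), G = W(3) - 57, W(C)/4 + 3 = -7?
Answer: -16296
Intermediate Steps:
W(C) = -40 (W(C) = -12 + 4*(-7) = -12 - 28 = -40)
G = -97 (G = -40 - 57 = -97)
r = 168 (r = 3 - 15*(-22 + 11) = 3 - 15*(-11) = 3 - 1*(-165) = 3 + 165 = 168)
r*G = 168*(-97) = -16296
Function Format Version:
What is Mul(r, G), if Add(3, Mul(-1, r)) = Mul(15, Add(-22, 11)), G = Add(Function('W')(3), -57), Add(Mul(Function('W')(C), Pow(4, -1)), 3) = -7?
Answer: -16296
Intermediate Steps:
Function('W')(C) = -40 (Function('W')(C) = Add(-12, Mul(4, -7)) = Add(-12, -28) = -40)
G = -97 (G = Add(-40, -57) = -97)
r = 168 (r = Add(3, Mul(-1, Mul(15, Add(-22, 11)))) = Add(3, Mul(-1, Mul(15, -11))) = Add(3, Mul(-1, -165)) = Add(3, 165) = 168)
Mul(r, G) = Mul(168, -97) = -16296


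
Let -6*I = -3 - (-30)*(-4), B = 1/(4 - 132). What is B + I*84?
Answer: 220415/128 ≈ 1722.0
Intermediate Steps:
B = -1/128 (B = 1/(-128) = -1/128 ≈ -0.0078125)
I = 41/2 (I = -(-3 - (-30)*(-4))/6 = -(-3 - 6*20)/6 = -(-3 - 120)/6 = -⅙*(-123) = 41/2 ≈ 20.500)
B + I*84 = -1/128 + (41/2)*84 = -1/128 + 1722 = 220415/128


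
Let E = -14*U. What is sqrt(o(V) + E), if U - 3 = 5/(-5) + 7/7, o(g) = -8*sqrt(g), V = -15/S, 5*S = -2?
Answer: sqrt(-42 - 20*sqrt(6)) ≈ 9.5388*I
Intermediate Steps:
S = -2/5 (S = (1/5)*(-2) = -2/5 ≈ -0.40000)
V = 75/2 (V = -15/(-2/5) = -15*(-5/2) = 75/2 ≈ 37.500)
U = 3 (U = 3 + (5/(-5) + 7/7) = 3 + (5*(-1/5) + 7*(1/7)) = 3 + (-1 + 1) = 3 + 0 = 3)
E = -42 (E = -14*3 = -42)
sqrt(o(V) + E) = sqrt(-20*sqrt(6) - 42) = sqrt(-42 - 20*sqrt(6))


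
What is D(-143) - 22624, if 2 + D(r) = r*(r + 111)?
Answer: -18050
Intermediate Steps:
D(r) = -2 + r*(111 + r) (D(r) = -2 + r*(r + 111) = -2 + r*(111 + r))
D(-143) - 22624 = (-2 + (-143)² + 111*(-143)) - 22624 = (-2 + 20449 - 15873) - 22624 = 4574 - 22624 = -18050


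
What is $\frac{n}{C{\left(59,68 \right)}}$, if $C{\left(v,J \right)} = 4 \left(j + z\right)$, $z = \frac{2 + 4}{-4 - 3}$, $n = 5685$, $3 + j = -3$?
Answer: $- \frac{13265}{64} \approx -207.27$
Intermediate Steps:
$j = -6$ ($j = -3 - 3 = -6$)
$z = - \frac{6}{7}$ ($z = \frac{6}{-7} = 6 \left(- \frac{1}{7}\right) = - \frac{6}{7} \approx -0.85714$)
$C{\left(v,J \right)} = - \frac{192}{7}$ ($C{\left(v,J \right)} = 4 \left(-6 - \frac{6}{7}\right) = 4 \left(- \frac{48}{7}\right) = - \frac{192}{7}$)
$\frac{n}{C{\left(59,68 \right)}} = \frac{5685}{- \frac{192}{7}} = 5685 \left(- \frac{7}{192}\right) = - \frac{13265}{64}$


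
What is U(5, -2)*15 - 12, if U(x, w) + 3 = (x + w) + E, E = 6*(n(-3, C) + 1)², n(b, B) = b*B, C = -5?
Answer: 23028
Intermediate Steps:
n(b, B) = B*b
E = 1536 (E = 6*(-5*(-3) + 1)² = 6*(15 + 1)² = 6*16² = 6*256 = 1536)
U(x, w) = 1533 + w + x (U(x, w) = -3 + ((x + w) + 1536) = -3 + ((w + x) + 1536) = -3 + (1536 + w + x) = 1533 + w + x)
U(5, -2)*15 - 12 = (1533 - 2 + 5)*15 - 12 = 1536*15 - 12 = 23040 - 12 = 23028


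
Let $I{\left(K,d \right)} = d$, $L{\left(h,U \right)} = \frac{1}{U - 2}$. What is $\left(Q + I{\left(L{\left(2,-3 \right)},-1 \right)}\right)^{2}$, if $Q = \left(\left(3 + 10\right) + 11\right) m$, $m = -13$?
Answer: $97969$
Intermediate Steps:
$L{\left(h,U \right)} = \frac{1}{-2 + U}$
$Q = -312$ ($Q = \left(\left(3 + 10\right) + 11\right) \left(-13\right) = \left(13 + 11\right) \left(-13\right) = 24 \left(-13\right) = -312$)
$\left(Q + I{\left(L{\left(2,-3 \right)},-1 \right)}\right)^{2} = \left(-312 - 1\right)^{2} = \left(-313\right)^{2} = 97969$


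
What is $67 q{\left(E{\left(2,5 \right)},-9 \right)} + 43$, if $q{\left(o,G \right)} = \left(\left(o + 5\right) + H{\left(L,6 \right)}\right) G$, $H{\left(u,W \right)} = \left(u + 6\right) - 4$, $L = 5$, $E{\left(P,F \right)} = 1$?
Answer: $-7796$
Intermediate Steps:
$H{\left(u,W \right)} = 2 + u$ ($H{\left(u,W \right)} = \left(6 + u\right) - 4 = 2 + u$)
$q{\left(o,G \right)} = G \left(12 + o\right)$ ($q{\left(o,G \right)} = \left(\left(o + 5\right) + \left(2 + 5\right)\right) G = \left(\left(5 + o\right) + 7\right) G = \left(12 + o\right) G = G \left(12 + o\right)$)
$67 q{\left(E{\left(2,5 \right)},-9 \right)} + 43 = 67 \left(- 9 \left(12 + 1\right)\right) + 43 = 67 \left(\left(-9\right) 13\right) + 43 = 67 \left(-117\right) + 43 = -7839 + 43 = -7796$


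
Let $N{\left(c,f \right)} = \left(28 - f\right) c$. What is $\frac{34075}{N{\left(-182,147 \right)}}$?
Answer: $\frac{34075}{21658} \approx 1.5733$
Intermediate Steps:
$N{\left(c,f \right)} = c \left(28 - f\right)$
$\frac{34075}{N{\left(-182,147 \right)}} = \frac{34075}{\left(-182\right) \left(28 - 147\right)} = \frac{34075}{\left(-182\right) \left(-119\right)} = \frac{34075}{21658}$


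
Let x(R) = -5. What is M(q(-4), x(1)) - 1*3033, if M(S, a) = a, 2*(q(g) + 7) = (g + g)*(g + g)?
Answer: -3038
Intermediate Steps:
q(g) = -7 + 2*g² (q(g) = -7 + ((g + g)*(g + g))/2 = -7 + ((2*g)*(2*g))/2 = -7 + (4*g²)/2 = -7 + 2*g²)
M(q(-4), x(1)) - 1*3033 = -5 - 1*3033 = -5 - 3033 = -3038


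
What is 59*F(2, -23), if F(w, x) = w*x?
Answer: -2714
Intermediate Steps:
59*F(2, -23) = 59*(2*(-23)) = 59*(-46) = -2714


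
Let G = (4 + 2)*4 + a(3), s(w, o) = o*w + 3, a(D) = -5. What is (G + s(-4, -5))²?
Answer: 1764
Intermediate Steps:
s(w, o) = 3 + o*w
G = 19 (G = (4 + 2)*4 - 5 = 6*4 - 5 = 24 - 5 = 19)
(G + s(-4, -5))² = (19 + (3 - 5*(-4)))² = (19 + (3 + 20))² = (19 + 23)² = 42² = 1764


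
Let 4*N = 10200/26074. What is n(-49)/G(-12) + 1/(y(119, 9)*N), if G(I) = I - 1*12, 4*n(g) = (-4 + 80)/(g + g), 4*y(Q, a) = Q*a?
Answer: 7076051/152938800 ≈ 0.046267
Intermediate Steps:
y(Q, a) = Q*a/4 (y(Q, a) = (Q*a)/4 = Q*a/4)
N = 1275/13037 (N = (10200/26074)/4 = (10200*(1/26074))/4 = (¼)*(5100/13037) = 1275/13037 ≈ 0.097799)
n(g) = 19/(2*g) (n(g) = ((-4 + 80)/(g + g))/4 = (76/((2*g)))/4 = (76*(1/(2*g)))/4 = (38/g)/4 = 19/(2*g))
G(I) = -12 + I (G(I) = I - 12 = -12 + I)
n(-49)/G(-12) + 1/(y(119, 9)*N) = ((19/2)/(-49))/(-12 - 12) + 1/((((¼)*119*9))*(1275/13037)) = ((19/2)*(-1/49))/(-24) + (13037/1275)/(1071/4) = -19/98*(-1/24) + (4/1071)*(13037/1275) = 19/2352 + 52148/1365525 = 7076051/152938800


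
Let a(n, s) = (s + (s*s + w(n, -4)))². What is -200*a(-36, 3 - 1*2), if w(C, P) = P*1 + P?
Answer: -7200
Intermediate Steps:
w(C, P) = 2*P (w(C, P) = P + P = 2*P)
a(n, s) = (-8 + s + s²)² (a(n, s) = (s + (s*s + 2*(-4)))² = (s + (s² - 8))² = (s + (-8 + s²))² = (-8 + s + s²)²)
-200*a(-36, 3 - 1*2) = -200*(-8 + (3 - 1*2) + (3 - 1*2)²)² = -200*(-8 + (3 - 2) + (3 - 2)²)² = -200*(-8 + 1 + 1²)² = -200*(-8 + 1 + 1)² = -200*(-6)² = -200*36 = -7200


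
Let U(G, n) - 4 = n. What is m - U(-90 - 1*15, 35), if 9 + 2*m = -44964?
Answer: -45051/2 ≈ -22526.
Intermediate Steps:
U(G, n) = 4 + n
m = -44973/2 (m = -9/2 + (½)*(-44964) = -9/2 - 22482 = -44973/2 ≈ -22487.)
m - U(-90 - 1*15, 35) = -44973/2 - (4 + 35) = -44973/2 - 1*39 = -44973/2 - 39 = -45051/2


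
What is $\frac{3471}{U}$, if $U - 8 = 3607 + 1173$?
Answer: $\frac{1157}{1596} \approx 0.72494$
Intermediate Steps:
$U = 4788$ ($U = 8 + \left(3607 + 1173\right) = 8 + 4780 = 4788$)
$\frac{3471}{U} = \frac{3471}{4788} = 3471 \cdot \frac{1}{4788} = \frac{1157}{1596}$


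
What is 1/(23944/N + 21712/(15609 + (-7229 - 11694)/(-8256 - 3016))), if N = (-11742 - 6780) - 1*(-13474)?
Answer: -111033013301/372229502019 ≈ -0.29829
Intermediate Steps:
N = -5048 (N = -18522 + 13474 = -5048)
1/(23944/N + 21712/(15609 + (-7229 - 11694)/(-8256 - 3016))) = 1/(23944/(-5048) + 21712/(15609 + (-7229 - 11694)/(-8256 - 3016))) = 1/(23944*(-1/5048) + 21712/(15609 - 18923/(-11272))) = 1/(-2993/631 + 21712/(15609 - 18923*(-1/11272))) = 1/(-2993/631 + 21712/(15609 + 18923/11272)) = 1/(-2993/631 + 21712/(175963571/11272)) = 1/(-2993/631 + 21712*(11272/175963571)) = 1/(-2993/631 + 244737664/175963571) = 1/(-372229502019/111033013301) = -111033013301/372229502019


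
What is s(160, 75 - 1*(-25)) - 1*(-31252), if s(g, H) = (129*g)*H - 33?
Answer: 2095219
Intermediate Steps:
s(g, H) = -33 + 129*H*g (s(g, H) = 129*H*g - 33 = -33 + 129*H*g)
s(160, 75 - 1*(-25)) - 1*(-31252) = (-33 + 129*(75 - 1*(-25))*160) - 1*(-31252) = (-33 + 129*(75 + 25)*160) + 31252 = (-33 + 129*100*160) + 31252 = (-33 + 2064000) + 31252 = 2063967 + 31252 = 2095219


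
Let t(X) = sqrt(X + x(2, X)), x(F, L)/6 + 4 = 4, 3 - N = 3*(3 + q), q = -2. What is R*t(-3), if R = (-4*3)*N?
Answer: 0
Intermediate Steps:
N = 0 (N = 3 - 3*(3 - 2) = 3 - 3 = 0)
x(F, L) = 0 (x(F, L) = -24 + 6*4 = -24 + 24 = 0)
t(X) = sqrt(X) (t(X) = sqrt(X + 0) = sqrt(X))
R = 0 (R = -4*3*0 = -12*0 = 0)
R*t(-3) = 0*sqrt(-3) = 0*(I*sqrt(3)) = 0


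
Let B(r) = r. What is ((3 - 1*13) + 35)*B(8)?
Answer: 200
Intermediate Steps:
((3 - 1*13) + 35)*B(8) = ((3 - 1*13) + 35)*8 = ((3 - 13) + 35)*8 = (-10 + 35)*8 = 25*8 = 200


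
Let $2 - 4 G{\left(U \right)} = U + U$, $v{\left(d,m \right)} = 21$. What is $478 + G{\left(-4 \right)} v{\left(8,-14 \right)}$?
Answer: $\frac{1061}{2} \approx 530.5$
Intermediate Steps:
$G{\left(U \right)} = \frac{1}{2} - \frac{U}{2}$ ($G{\left(U \right)} = \frac{1}{2} - \frac{U + U}{4} = \frac{1}{2} - \frac{2 U}{4} = \frac{1}{2} - \frac{U}{2}$)
$478 + G{\left(-4 \right)} v{\left(8,-14 \right)} = 478 + \left(\frac{1}{2} - -2\right) 21 = 478 + \left(\frac{1}{2} + 2\right) 21 = 478 + \frac{5}{2} \cdot 21 = 478 + \frac{105}{2} = \frac{1061}{2}$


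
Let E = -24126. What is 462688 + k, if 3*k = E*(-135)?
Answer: 1548358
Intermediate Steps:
k = 1085670 (k = (-24126*(-135))/3 = (⅓)*3257010 = 1085670)
462688 + k = 462688 + 1085670 = 1548358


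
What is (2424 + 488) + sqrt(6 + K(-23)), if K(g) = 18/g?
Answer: 2912 + 2*sqrt(690)/23 ≈ 2914.3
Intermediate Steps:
(2424 + 488) + sqrt(6 + K(-23)) = (2424 + 488) + sqrt(6 + 18/(-23)) = 2912 + sqrt(6 + 18*(-1/23)) = 2912 + sqrt(6 - 18/23) = 2912 + sqrt(120/23) = 2912 + 2*sqrt(690)/23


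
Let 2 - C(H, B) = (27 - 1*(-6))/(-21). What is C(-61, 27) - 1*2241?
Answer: -15662/7 ≈ -2237.4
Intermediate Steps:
C(H, B) = 25/7 (C(H, B) = 2 - (27 - 1*(-6))/(-21) = 2 - (27 + 6)*(-1)/21 = 2 - 33*(-1)/21 = 2 - 1*(-11/7) = 2 + 11/7 = 25/7)
C(-61, 27) - 1*2241 = 25/7 - 1*2241 = 25/7 - 2241 = -15662/7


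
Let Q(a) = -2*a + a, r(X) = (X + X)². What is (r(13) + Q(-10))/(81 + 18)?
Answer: 686/99 ≈ 6.9293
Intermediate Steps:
r(X) = 4*X² (r(X) = (2*X)² = 4*X²)
Q(a) = -a
(r(13) + Q(-10))/(81 + 18) = (4*13² - 1*(-10))/(81 + 18) = (4*169 + 10)/99 = (676 + 10)/99 = (1/99)*686 = 686/99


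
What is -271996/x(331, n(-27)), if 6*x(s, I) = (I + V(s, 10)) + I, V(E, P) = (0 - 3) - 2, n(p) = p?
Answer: 1631976/59 ≈ 27661.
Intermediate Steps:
V(E, P) = -5 (V(E, P) = -3 - 2 = -5)
x(s, I) = -⅚ + I/3 (x(s, I) = ((I - 5) + I)/6 = ((-5 + I) + I)/6 = (-5 + 2*I)/6 = -⅚ + I/3)
-271996/x(331, n(-27)) = -271996/(-⅚ + (⅓)*(-27)) = -271996/(-⅚ - 9) = -271996/(-59/6) = -271996*(-6/59) = 1631976/59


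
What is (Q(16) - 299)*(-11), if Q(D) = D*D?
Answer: 473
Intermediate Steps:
Q(D) = D²
(Q(16) - 299)*(-11) = (16² - 299)*(-11) = (256 - 299)*(-11) = -43*(-11) = 473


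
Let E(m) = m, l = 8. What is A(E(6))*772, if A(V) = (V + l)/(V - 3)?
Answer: 10808/3 ≈ 3602.7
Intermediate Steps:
A(V) = (8 + V)/(-3 + V) (A(V) = (V + 8)/(V - 3) = (8 + V)/(-3 + V))
A(E(6))*772 = ((8 + 6)/(-3 + 6))*772 = (14/3)*772 = 10808/3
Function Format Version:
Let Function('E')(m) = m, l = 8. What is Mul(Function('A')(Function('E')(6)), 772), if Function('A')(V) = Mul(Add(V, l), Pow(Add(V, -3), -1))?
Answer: Rational(10808, 3) ≈ 3602.7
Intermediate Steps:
Function('A')(V) = Mul(Pow(Add(-3, V), -1), Add(8, V)) (Function('A')(V) = Mul(Add(V, 8), Pow(Add(V, -3), -1)) = Mul(Add(8, V), Pow(Add(-3, V), -1)) = Mul(Pow(Add(-3, V), -1), Add(8, V)))
Mul(Function('A')(Function('E')(6)), 772) = Mul(Mul(Pow(Add(-3, 6), -1), Add(8, 6)), 772) = Mul(Mul(Pow(3, -1), 14), 772) = Mul(Mul(Rational(1, 3), 14), 772) = Mul(Rational(14, 3), 772) = Rational(10808, 3)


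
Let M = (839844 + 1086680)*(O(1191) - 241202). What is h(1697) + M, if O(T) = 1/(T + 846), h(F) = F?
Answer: -946556091661063/2037 ≈ -4.6468e+11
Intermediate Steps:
O(T) = 1/(846 + T)
M = -946556095117852/2037 (M = (839844 + 1086680)*(1/(846 + 1191) - 241202) = 1926524*(1/2037 - 241202) = 1926524*(-491328473/2037) = -946556095117852/2037 ≈ -4.6468e+11)
h(1697) + M = 1697 - 946556095117852/2037 = -946556091661063/2037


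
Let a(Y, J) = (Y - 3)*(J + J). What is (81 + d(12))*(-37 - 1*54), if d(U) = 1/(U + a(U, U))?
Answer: -1680679/228 ≈ -7371.4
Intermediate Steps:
a(Y, J) = 2*J*(-3 + Y) (a(Y, J) = (-3 + Y)*(2*J) = 2*J*(-3 + Y))
d(U) = 1/(U + 2*U*(-3 + U))
(81 + d(12))*(-37 - 1*54) = (81 + 1/(12*(-5 + 2*12)))*(-37 - 1*54) = (81 + 1/(12*(-5 + 24)))*(-37 - 54) = (81 + (1/12)/19)*(-91) = (81 + (1/12)*(1/19))*(-91) = (81 + 1/228)*(-91) = (18469/228)*(-91) = -1680679/228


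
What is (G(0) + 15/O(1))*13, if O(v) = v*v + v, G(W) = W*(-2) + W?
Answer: 195/2 ≈ 97.500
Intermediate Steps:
G(W) = -W (G(W) = -2*W + W = -W)
O(v) = v + v**2 (O(v) = v**2 + v = v + v**2)
(G(0) + 15/O(1))*13 = (-1*0 + 15/((1*(1 + 1))))*13 = (0 + 15/((1*2)))*13 = (0 + 15/2)*13 = (15/2)*13 = 195/2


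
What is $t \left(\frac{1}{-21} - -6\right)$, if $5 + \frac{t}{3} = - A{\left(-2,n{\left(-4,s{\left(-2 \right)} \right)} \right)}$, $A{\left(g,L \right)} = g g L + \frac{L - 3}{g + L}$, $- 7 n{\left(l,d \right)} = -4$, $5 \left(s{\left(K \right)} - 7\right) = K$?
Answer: $- \frac{15725}{98} \approx -160.46$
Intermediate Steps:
$s{\left(K \right)} = 7 + \frac{K}{5}$
$n{\left(l,d \right)} = \frac{4}{7}$ ($n{\left(l,d \right)} = \left(- \frac{1}{7}\right) \left(-4\right) = \frac{4}{7}$)
$A{\left(g,L \right)} = L g^{2} + \frac{-3 + L}{L + g}$ ($A{\left(g,L \right)} = g^{2} L + \frac{-3 + L}{L + g} = L g^{2} + \frac{-3 + L}{L + g}$)
$t = - \frac{1887}{70}$ ($t = -15 + 3 \left(- \frac{-3 + \frac{4}{7} + \frac{4 \left(-2\right)^{3}}{7} + \left(\frac{4}{7}\right)^{2} \left(-2\right)^{2}}{\frac{4}{7} - 2}\right) = -15 + 3 \left(- \frac{-3 + \frac{4}{7} + \frac{4}{7} \left(-8\right) + \frac{16}{49} \cdot 4}{- \frac{10}{7}}\right) = -15 + 3 \left(- \frac{\left(-7\right) \left(-3 + \frac{4}{7} - \frac{32}{7} + \frac{64}{49}\right)}{10}\right) = -15 + 3 \left(- \frac{\left(-7\right) \left(-279\right)}{10 \cdot 49}\right) = -15 + 3 \left(\left(-1\right) \frac{279}{70}\right) = -15 + 3 \left(- \frac{279}{70}\right) = -15 - \frac{837}{70} = - \frac{1887}{70} \approx -26.957$)
$t \left(\frac{1}{-21} - -6\right) = - \frac{1887 \left(\frac{1}{-21} - -6\right)}{70} = - \frac{1887 \left(- \frac{1}{21} + 6\right)}{70} = \left(- \frac{1887}{70}\right) \frac{125}{21} = - \frac{15725}{98}$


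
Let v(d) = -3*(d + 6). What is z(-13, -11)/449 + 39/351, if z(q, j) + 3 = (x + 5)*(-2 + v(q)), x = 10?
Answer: 2987/4041 ≈ 0.73917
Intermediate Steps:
v(d) = -18 - 3*d (v(d) = -3*(6 + d) = -18 - 3*d)
z(q, j) = -303 - 45*q (z(q, j) = -3 + (10 + 5)*(-2 + (-18 - 3*q)) = -3 + 15*(-20 - 3*q) = -3 + (-300 - 45*q) = -303 - 45*q)
z(-13, -11)/449 + 39/351 = (-303 - 45*(-13))/449 + 39/351 = (-303 + 585)*(1/449) + 39*(1/351) = 282*(1/449) + ⅑ = 282/449 + ⅑ = 2987/4041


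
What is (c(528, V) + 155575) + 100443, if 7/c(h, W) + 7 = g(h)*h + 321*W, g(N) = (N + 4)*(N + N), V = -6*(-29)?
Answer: 75955938164421/296682023 ≈ 2.5602e+5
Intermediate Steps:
V = 174
g(N) = 2*N*(4 + N) (g(N) = (4 + N)*(2*N) = 2*N*(4 + N))
c(h, W) = 7/(-7 + 321*W + 2*h²*(4 + h)) (c(h, W) = 7/(-7 + ((2*h*(4 + h))*h + 321*W)) = 7/(-7 + (2*h²*(4 + h) + 321*W)) = 7/(-7 + (321*W + 2*h²*(4 + h))) = 7/(-7 + 321*W + 2*h²*(4 + h)))
(c(528, V) + 155575) + 100443 = (7/(-7 + 321*174 + 2*528²*(4 + 528)) + 155575) + 100443 = (7/(-7 + 55854 + 2*278784*532) + 155575) + 100443 = (7/(-7 + 55854 + 296626176) + 155575) + 100443 = (7/296682023 + 155575) + 100443 = 46156305728232/296682023 + 100443 = 75955938164421/296682023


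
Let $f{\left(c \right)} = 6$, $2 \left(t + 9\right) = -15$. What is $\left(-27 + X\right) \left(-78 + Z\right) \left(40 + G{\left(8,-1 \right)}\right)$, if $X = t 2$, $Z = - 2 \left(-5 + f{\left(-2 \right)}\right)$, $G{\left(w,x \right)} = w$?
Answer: $230400$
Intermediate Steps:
$t = - \frac{33}{2}$ ($t = -9 + \frac{1}{2} \left(-15\right) = -9 - \frac{15}{2} = - \frac{33}{2} \approx -16.5$)
$Z = -2$ ($Z = - 2 \left(-5 + 6\right) = \left(-2\right) 1 = -2$)
$X = -33$ ($X = \left(- \frac{33}{2}\right) 2 = -33$)
$\left(-27 + X\right) \left(-78 + Z\right) \left(40 + G{\left(8,-1 \right)}\right) = \left(-27 - 33\right) \left(-78 - 2\right) \left(40 + 8\right) = - 60 \left(\left(-80\right) 48\right) = \left(-60\right) \left(-3840\right) = 230400$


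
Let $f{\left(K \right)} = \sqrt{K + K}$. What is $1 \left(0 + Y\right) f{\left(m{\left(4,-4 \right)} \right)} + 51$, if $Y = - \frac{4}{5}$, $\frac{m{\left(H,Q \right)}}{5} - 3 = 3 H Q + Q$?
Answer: $51 - \frac{28 i \sqrt{10}}{5} \approx 51.0 - 17.709 i$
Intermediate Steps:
$m{\left(H,Q \right)} = 15 + 5 Q + 15 H Q$ ($m{\left(H,Q \right)} = 15 + 5 \left(3 H Q + Q\right) = 15 + 5 \left(Q + 3 H Q\right) = 15 + \left(5 Q + 15 H Q\right) = 15 + 5 Q + 15 H Q$)
$Y = - \frac{4}{5}$ ($Y = \left(-4\right) \frac{1}{5} = - \frac{4}{5} \approx -0.8$)
$f{\left(K \right)} = \sqrt{2} \sqrt{K}$ ($f{\left(K \right)} = \sqrt{2 K} = \sqrt{2} \sqrt{K}$)
$1 \left(0 + Y\right) f{\left(m{\left(4,-4 \right)} \right)} + 51 = 1 \left(0 - \frac{4}{5}\right) \sqrt{2} \sqrt{15 + 5 \left(-4\right) + 15 \cdot 4 \left(-4\right)} + 51 = 1 \left(- \frac{4}{5}\right) \sqrt{2} \sqrt{15 - 20 - 240} + 51 = - \frac{4 \sqrt{2} \sqrt{-245}}{5} + 51 = - \frac{4 \sqrt{2} \cdot 7 i \sqrt{5}}{5} + 51 = - \frac{4 \cdot 7 i \sqrt{10}}{5} + 51 = - \frac{28 i \sqrt{10}}{5} + 51 = 51 - \frac{28 i \sqrt{10}}{5}$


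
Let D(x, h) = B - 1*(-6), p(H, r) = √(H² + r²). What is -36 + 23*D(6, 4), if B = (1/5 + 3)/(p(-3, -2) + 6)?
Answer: 606/5 - 16*√13/5 ≈ 109.66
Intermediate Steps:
B = 16/(5*(6 + √13)) (B = (1/5 + 3)/(√((-3)² + (-2)²) + 6) = (⅕ + 3)/(√(9 + 4) + 6) = 16/(5*(√13 + 6)) = 16/(5*(6 + √13)) ≈ 0.33314)
D(x, h) = 786/115 - 16*√13/115 (D(x, h) = (96/115 - 16*√13/115) - 1*(-6) = (96/115 - 16*√13/115) + 6 = 786/115 - 16*√13/115)
-36 + 23*D(6, 4) = -36 + 23*(786/115 - 16*√13/115) = -36 + (786/5 - 16*√13/5) = 606/5 - 16*√13/5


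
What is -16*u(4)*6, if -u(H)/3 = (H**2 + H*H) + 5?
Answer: 10656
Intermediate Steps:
u(H) = -15 - 6*H**2 (u(H) = -3*((H**2 + H*H) + 5) = -3*((H**2 + H**2) + 5) = -3*(2*H**2 + 5) = -3*(5 + 2*H**2) = -15 - 6*H**2)
-16*u(4)*6 = -16*(-15 - 6*4**2)*6 = -16*(-15 - 6*16)*6 = -16*(-15 - 96)*6 = -16*(-111)*6 = 1776*6 = 10656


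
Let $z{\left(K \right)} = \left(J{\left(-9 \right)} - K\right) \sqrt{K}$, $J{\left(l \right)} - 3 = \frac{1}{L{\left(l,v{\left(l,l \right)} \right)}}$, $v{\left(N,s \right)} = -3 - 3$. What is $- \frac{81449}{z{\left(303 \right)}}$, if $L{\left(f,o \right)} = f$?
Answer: $\frac{244347 \sqrt{303}}{272801} \approx 15.591$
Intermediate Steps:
$v{\left(N,s \right)} = -6$
$J{\left(l \right)} = 3 + \frac{1}{l}$
$z{\left(K \right)} = \sqrt{K} \left(\frac{26}{9} - K\right)$ ($z{\left(K \right)} = \left(\left(3 + \frac{1}{-9}\right) - K\right) \sqrt{K} = \left(\left(3 - \frac{1}{9}\right) - K\right) \sqrt{K} = \left(\frac{26}{9} - K\right) \sqrt{K} = \sqrt{K} \left(\frac{26}{9} - K\right)$)
$- \frac{81449}{z{\left(303 \right)}} = - \frac{81449}{\sqrt{303} \left(\frac{26}{9} - 303\right)} = - \frac{81449}{\sqrt{303} \left(- \frac{2701}{9}\right)} = - \frac{81449}{\left(- \frac{2701}{9}\right) \sqrt{303}} = - 81449 \left(- \frac{3 \sqrt{303}}{272801}\right) = \frac{244347 \sqrt{303}}{272801}$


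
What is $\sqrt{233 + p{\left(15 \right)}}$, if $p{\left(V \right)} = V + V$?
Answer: $\sqrt{263} \approx 16.217$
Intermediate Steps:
$p{\left(V \right)} = 2 V$
$\sqrt{233 + p{\left(15 \right)}} = \sqrt{233 + 2 \cdot 15} = \sqrt{233 + 30} = \sqrt{263}$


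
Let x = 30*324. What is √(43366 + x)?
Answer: √53086 ≈ 230.40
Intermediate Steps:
x = 9720
√(43366 + x) = √(43366 + 9720) = √53086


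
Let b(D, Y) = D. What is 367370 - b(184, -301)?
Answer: 367186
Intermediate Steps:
367370 - b(184, -301) = 367370 - 1*184 = 367370 - 184 = 367186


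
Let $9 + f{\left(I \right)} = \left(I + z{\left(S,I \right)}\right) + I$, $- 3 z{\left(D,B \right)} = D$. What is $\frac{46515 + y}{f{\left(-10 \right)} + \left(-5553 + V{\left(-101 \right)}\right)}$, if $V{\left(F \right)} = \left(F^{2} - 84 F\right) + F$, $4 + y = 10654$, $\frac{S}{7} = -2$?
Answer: $\frac{34299}{7804} \approx 4.3951$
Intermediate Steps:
$S = -14$ ($S = 7 \left(-2\right) = -14$)
$y = 10650$ ($y = -4 + 10654 = 10650$)
$z{\left(D,B \right)} = - \frac{D}{3}$
$f{\left(I \right)} = - \frac{13}{3} + 2 I$ ($f{\left(I \right)} = -9 + \left(\left(I - - \frac{14}{3}\right) + I\right) = -9 + \left(\left(I + \frac{14}{3}\right) + I\right) = -9 + \left(\left(\frac{14}{3} + I\right) + I\right) = -9 + \left(\frac{14}{3} + 2 I\right) = - \frac{13}{3} + 2 I$)
$V{\left(F \right)} = F^{2} - 83 F$
$\frac{46515 + y}{f{\left(-10 \right)} + \left(-5553 + V{\left(-101 \right)}\right)} = \frac{46515 + 10650}{\left(- \frac{13}{3} + 2 \left(-10\right)\right) - \left(5553 + 101 \left(-83 - 101\right)\right)} = \frac{57165}{\left(- \frac{13}{3} - 20\right) - -13031} = \frac{57165}{- \frac{73}{3} + \left(-5553 + 18584\right)} = \frac{57165}{- \frac{73}{3} + 13031} = \frac{57165}{\frac{39020}{3}} = 57165 \cdot \frac{3}{39020} = \frac{34299}{7804}$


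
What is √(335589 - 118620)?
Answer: √216969 ≈ 465.80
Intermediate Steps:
√(335589 - 118620) = √216969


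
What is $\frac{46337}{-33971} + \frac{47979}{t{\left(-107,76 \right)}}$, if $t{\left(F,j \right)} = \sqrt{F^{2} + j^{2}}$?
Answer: $- \frac{46337}{33971} + \frac{47979 \sqrt{689}}{3445} \approx 364.21$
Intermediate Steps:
$\frac{46337}{-33971} + \frac{47979}{t{\left(-107,76 \right)}} = \frac{46337}{-33971} + \frac{47979}{\sqrt{\left(-107\right)^{2} + 76^{2}}} = 46337 \left(- \frac{1}{33971}\right) + \frac{47979}{\sqrt{11449 + 5776}} = - \frac{46337}{33971} + \frac{47979}{\sqrt{17225}} = - \frac{46337}{33971} + \frac{47979}{5 \sqrt{689}} = - \frac{46337}{33971} + 47979 \frac{\sqrt{689}}{3445} = - \frac{46337}{33971} + \frac{47979 \sqrt{689}}{3445}$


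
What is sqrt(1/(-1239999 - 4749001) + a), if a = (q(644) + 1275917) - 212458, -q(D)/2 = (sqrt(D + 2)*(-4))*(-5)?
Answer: sqrt(381442760905330110 - 14347248400000*sqrt(646))/598900 ≈ 1030.7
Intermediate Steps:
q(D) = -40*sqrt(2 + D) (q(D) = -2*sqrt(D + 2)*(-4)*(-5) = -2*sqrt(2 + D)*(-4)*(-5) = -2*(-4*sqrt(2 + D))*(-5) = -40*sqrt(2 + D))
a = 1063459 - 40*sqrt(646) (a = (-40*sqrt(2 + 644) + 1275917) - 212458 = (-40*sqrt(646) + 1275917) - 212458 = (1275917 - 40*sqrt(646)) - 212458 = 1063459 - 40*sqrt(646) ≈ 1.0624e+6)
sqrt(1/(-1239999 - 4749001) + a) = sqrt(1/(-1239999 - 4749001) + (1063459 - 40*sqrt(646))) = sqrt(1/(-5989000) + (1063459 - 40*sqrt(646))) = sqrt(-1/5989000 + (1063459 - 40*sqrt(646))) = sqrt(6369055950999/5989000 - 40*sqrt(646))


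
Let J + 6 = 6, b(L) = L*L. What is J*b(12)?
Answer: 0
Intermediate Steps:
b(L) = L**2
J = 0 (J = -6 + 6 = 0)
J*b(12) = 0*12**2 = 0*144 = 0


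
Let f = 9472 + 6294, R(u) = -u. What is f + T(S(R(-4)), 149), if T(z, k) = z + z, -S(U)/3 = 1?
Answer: 15760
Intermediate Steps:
S(U) = -3 (S(U) = -3*1 = -3)
T(z, k) = 2*z
f = 15766
f + T(S(R(-4)), 149) = 15766 + 2*(-3) = 15766 - 6 = 15760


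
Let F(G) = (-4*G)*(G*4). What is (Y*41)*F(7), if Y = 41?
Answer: -1317904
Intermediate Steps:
F(G) = -16*G**2 (F(G) = (-4*G)*(4*G) = -16*G**2)
(Y*41)*F(7) = (41*41)*(-16*7**2) = 1681*(-16*49) = 1681*(-784) = -1317904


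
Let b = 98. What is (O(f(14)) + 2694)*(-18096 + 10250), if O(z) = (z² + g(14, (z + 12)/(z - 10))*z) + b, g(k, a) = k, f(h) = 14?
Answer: -24981664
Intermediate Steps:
O(z) = 98 + z² + 14*z (O(z) = (z² + 14*z) + 98 = 98 + z² + 14*z)
(O(f(14)) + 2694)*(-18096 + 10250) = ((98 + 14² + 14*14) + 2694)*(-18096 + 10250) = ((98 + 196 + 196) + 2694)*(-7846) = (490 + 2694)*(-7846) = 3184*(-7846) = -24981664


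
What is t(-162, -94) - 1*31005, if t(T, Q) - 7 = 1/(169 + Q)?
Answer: -2324849/75 ≈ -30998.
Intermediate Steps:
t(T, Q) = 7 + 1/(169 + Q)
t(-162, -94) - 1*31005 = (1184 + 7*(-94))/(169 - 94) - 1*31005 = (1184 - 658)/75 - 31005 = (1/75)*526 - 31005 = 526/75 - 31005 = -2324849/75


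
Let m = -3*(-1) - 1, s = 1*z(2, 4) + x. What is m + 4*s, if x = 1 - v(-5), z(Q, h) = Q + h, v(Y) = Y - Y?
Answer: 30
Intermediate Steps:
v(Y) = 0
x = 1 (x = 1 - 1*0 = 1 + 0 = 1)
s = 7 (s = 1*(2 + 4) + 1 = 1*6 + 1 = 6 + 1 = 7)
m = 2 (m = 3 - 1 = 2)
m + 4*s = 2 + 4*7 = 2 + 28 = 30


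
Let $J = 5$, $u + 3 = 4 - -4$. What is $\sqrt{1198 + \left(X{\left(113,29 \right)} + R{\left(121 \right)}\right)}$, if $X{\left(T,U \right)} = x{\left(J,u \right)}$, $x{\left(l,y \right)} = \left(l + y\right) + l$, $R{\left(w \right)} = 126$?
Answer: $\sqrt{1339} \approx 36.592$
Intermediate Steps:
$u = 5$ ($u = -3 + \left(4 - -4\right) = -3 + \left(4 + 4\right) = -3 + 8 = 5$)
$x{\left(l,y \right)} = y + 2 l$
$X{\left(T,U \right)} = 15$ ($X{\left(T,U \right)} = 5 + 2 \cdot 5 = 5 + 10 = 15$)
$\sqrt{1198 + \left(X{\left(113,29 \right)} + R{\left(121 \right)}\right)} = \sqrt{1198 + \left(15 + 126\right)} = \sqrt{1198 + 141} = \sqrt{1339}$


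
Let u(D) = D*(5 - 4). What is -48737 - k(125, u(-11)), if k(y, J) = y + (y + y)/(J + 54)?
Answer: -2101316/43 ≈ -48868.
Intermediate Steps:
u(D) = D (u(D) = D*1 = D)
k(y, J) = y + 2*y/(54 + J) (k(y, J) = y + (2*y)/(54 + J) = y + 2*y/(54 + J))
-48737 - k(125, u(-11)) = -48737 - 125*(56 - 11)/(54 - 11) = -48737 - 125*45/43 = -48737 - 1*5625/43 = -48737 - 5625/43 = -2101316/43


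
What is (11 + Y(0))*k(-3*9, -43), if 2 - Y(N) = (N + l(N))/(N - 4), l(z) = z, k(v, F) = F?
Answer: -559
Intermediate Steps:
Y(N) = 2 - 2*N/(-4 + N) (Y(N) = 2 - (N + N)/(N - 4) = 2 - 2*N/(-4 + N))
(11 + Y(0))*k(-3*9, -43) = (11 - 8/(-4 + 0))*(-43) = (11 - 8/(-4))*(-43) = (11 - 8*(-¼))*(-43) = (11 + 2)*(-43) = 13*(-43) = -559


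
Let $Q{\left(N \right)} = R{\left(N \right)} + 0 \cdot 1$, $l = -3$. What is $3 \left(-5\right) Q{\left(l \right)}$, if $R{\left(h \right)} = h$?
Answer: $45$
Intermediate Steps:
$Q{\left(N \right)} = N$ ($Q{\left(N \right)} = N + 0 \cdot 1 = N + 0 = N$)
$3 \left(-5\right) Q{\left(l \right)} = 3 \left(-5\right) \left(-3\right) = \left(-15\right) \left(-3\right) = 45$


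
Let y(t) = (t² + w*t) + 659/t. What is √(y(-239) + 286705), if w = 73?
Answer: √18642937358/239 ≈ 571.29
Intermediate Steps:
y(t) = t² + 73*t + 659/t (y(t) = (t² + 73*t) + 659/t = t² + 73*t + 659/t)
√(y(-239) + 286705) = √((659 + (-239)²*(73 - 239))/(-239) + 286705) = √(-(659 + 57121*(-166))/239 + 286705) = √(-(659 - 9482086)/239 + 286705) = √(-1/239*(-9481427) + 286705) = √(9481427/239 + 286705) = √(78003922/239) = √18642937358/239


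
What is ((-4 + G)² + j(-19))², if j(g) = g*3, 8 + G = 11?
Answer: 3136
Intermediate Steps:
G = 3 (G = -8 + 11 = 3)
j(g) = 3*g
((-4 + G)² + j(-19))² = ((-4 + 3)² + 3*(-19))² = ((-1)² - 57)² = (1 - 57)² = (-56)² = 3136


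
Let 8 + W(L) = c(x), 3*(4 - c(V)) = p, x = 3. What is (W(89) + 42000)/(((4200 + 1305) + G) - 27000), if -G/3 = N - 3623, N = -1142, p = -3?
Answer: -13999/2400 ≈ -5.8329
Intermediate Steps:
c(V) = 5 (c(V) = 4 - 1/3*(-3) = 4 + 1 = 5)
W(L) = -3 (W(L) = -8 + 5 = -3)
G = 14295 (G = -3*(-1142 - 3623) = -3*(-4765) = 14295)
(W(89) + 42000)/(((4200 + 1305) + G) - 27000) = (-3 + 42000)/(((4200 + 1305) + 14295) - 27000) = 41997/((5505 + 14295) - 27000) = 41997/(19800 - 27000) = 41997/(-7200) = 41997*(-1/7200) = -13999/2400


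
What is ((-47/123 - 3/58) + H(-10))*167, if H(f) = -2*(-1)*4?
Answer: 9014159/7134 ≈ 1263.5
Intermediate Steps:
H(f) = 8 (H(f) = 2*4 = 8)
((-47/123 - 3/58) + H(-10))*167 = ((-47/123 - 3/58) + 8)*167 = (-3095/7134 + 8)*167 = (53977/7134)*167 = 9014159/7134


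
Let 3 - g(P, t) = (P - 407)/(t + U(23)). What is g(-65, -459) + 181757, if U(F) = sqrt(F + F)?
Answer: 38284800952/210635 - 472*sqrt(46)/210635 ≈ 1.8176e+5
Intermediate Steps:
U(F) = sqrt(2)*sqrt(F) (U(F) = sqrt(2*F) = sqrt(2)*sqrt(F))
g(P, t) = 3 - (-407 + P)/(t + sqrt(46)) (g(P, t) = 3 - (P - 407)/(t + sqrt(2)*sqrt(23)) = 3 - (-407 + P)/(t + sqrt(46)))
g(-65, -459) + 181757 = (407 - 1*(-65) + 3*(-459) + 3*sqrt(46))/(-459 + sqrt(46)) + 181757 = (407 + 65 - 1377 + 3*sqrt(46))/(-459 + sqrt(46)) + 181757 = (-905 + 3*sqrt(46))/(-459 + sqrt(46)) + 181757 = 181757 + (-905 + 3*sqrt(46))/(-459 + sqrt(46))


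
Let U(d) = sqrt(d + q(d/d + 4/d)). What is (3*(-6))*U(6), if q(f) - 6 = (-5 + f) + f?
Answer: -6*sqrt(93) ≈ -57.862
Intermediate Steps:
q(f) = 1 + 2*f (q(f) = 6 + ((-5 + f) + f) = 6 + (-5 + 2*f) = 1 + 2*f)
U(d) = sqrt(3 + d + 8/d) (U(d) = sqrt(d + (1 + 2*(d/d + 4/d))) = sqrt(d + (1 + 2*(1 + 4/d))) = sqrt(d + (1 + (2 + 8/d))) = sqrt(d + (3 + 8/d)) = sqrt(3 + d + 8/d))
(3*(-6))*U(6) = (3*(-6))*sqrt(3 + 6 + 8/6) = -18*sqrt(3 + 6 + 8*(1/6)) = -18*sqrt(3 + 6 + 4/3) = -6*sqrt(93)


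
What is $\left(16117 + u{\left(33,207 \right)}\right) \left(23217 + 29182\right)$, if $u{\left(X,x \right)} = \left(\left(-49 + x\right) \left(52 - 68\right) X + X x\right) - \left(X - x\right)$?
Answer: $-3159764498$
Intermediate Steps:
$u{\left(X,x \right)} = x - X + X x + X \left(784 - 16 x\right)$ ($u{\left(X,x \right)} = \left(\left(-49 + x\right) \left(-16\right) X + X x\right) - \left(X - x\right) = \left(\left(784 - 16 x\right) X + X x\right) - \left(X - x\right) = \left(X \left(784 - 16 x\right) + X x\right) - \left(X - x\right) = \left(X x + X \left(784 - 16 x\right)\right) - \left(X - x\right) = x - X + X x + X \left(784 - 16 x\right)$)
$\left(16117 + u{\left(33,207 \right)}\right) \left(23217 + 29182\right) = \left(16117 + \left(207 + 783 \cdot 33 - 495 \cdot 207\right)\right) \left(23217 + 29182\right) = \left(16117 + \left(207 + 25839 - 102465\right)\right) 52399 = \left(16117 - 76419\right) 52399 = \left(-60302\right) 52399 = -3159764498$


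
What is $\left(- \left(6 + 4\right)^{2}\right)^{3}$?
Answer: $-1000000$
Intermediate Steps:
$\left(- \left(6 + 4\right)^{2}\right)^{3} = \left(- 10^{2}\right)^{3} = \left(\left(-1\right) 100\right)^{3} = \left(-100\right)^{3} = -1000000$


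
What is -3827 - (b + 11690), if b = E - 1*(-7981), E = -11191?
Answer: -12307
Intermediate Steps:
b = -3210 (b = -11191 - 1*(-7981) = -11191 + 7981 = -3210)
-3827 - (b + 11690) = -3827 - (-3210 + 11690) = -3827 - 1*8480 = -3827 - 8480 = -12307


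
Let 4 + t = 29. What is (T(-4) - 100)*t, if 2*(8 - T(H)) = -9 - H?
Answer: -4475/2 ≈ -2237.5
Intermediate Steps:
t = 25 (t = -4 + 29 = 25)
T(H) = 25/2 + H/2 (T(H) = 8 - (-9 - H)/2 = 8 + (9/2 + H/2) = 25/2 + H/2)
(T(-4) - 100)*t = ((25/2 + (1/2)*(-4)) - 100)*25 = ((25/2 - 2) - 100)*25 = (21/2 - 100)*25 = -179/2*25 = -4475/2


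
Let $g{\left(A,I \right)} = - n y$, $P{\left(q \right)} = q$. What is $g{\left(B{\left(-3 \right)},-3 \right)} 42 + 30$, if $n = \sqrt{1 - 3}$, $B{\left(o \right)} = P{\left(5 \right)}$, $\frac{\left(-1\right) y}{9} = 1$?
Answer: $30 + 378 i \sqrt{2} \approx 30.0 + 534.57 i$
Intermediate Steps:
$y = -9$ ($y = \left(-9\right) 1 = -9$)
$B{\left(o \right)} = 5$
$n = i \sqrt{2}$ ($n = \sqrt{-2} = i \sqrt{2} \approx 1.4142 i$)
$g{\left(A,I \right)} = 9 i \sqrt{2}$ ($g{\left(A,I \right)} = - i \sqrt{2} \left(-9\right) = 9 i \sqrt{2}$)
$g{\left(B{\left(-3 \right)},-3 \right)} 42 + 30 = 9 i \sqrt{2} \cdot 42 + 30 = 378 i \sqrt{2} + 30 = 30 + 378 i \sqrt{2}$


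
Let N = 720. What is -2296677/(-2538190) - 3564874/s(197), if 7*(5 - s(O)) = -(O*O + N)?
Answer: -1129418339957/1793231235 ≈ -629.82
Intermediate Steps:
s(O) = 755/7 + O**2/7 (s(O) = 5 - (-1)*(O*O + 720)/7 = 5 - (-1)*(O**2 + 720)/7 = 5 - (-1)*(720 + O**2)/7 = 5 - (-720 - O**2)/7 = 5 + (720/7 + O**2/7) = 755/7 + O**2/7)
-2296677/(-2538190) - 3564874/s(197) = -2296677/(-2538190) - 3564874/(755/7 + (1/7)*197**2) = -2296677*(-1/2538190) - 3564874/(755/7 + (1/7)*38809) = 2296677/2538190 - 3564874/(755/7 + 38809/7) = 2296677/2538190 - 3564874/5652 = 2296677/2538190 - 3564874*1/5652 = 2296677/2538190 - 1782437/2826 = -1129418339957/1793231235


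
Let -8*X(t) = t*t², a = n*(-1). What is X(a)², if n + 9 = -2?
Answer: 1771561/64 ≈ 27681.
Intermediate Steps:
n = -11 (n = -9 - 2 = -11)
a = 11 (a = -11*(-1) = 11)
X(t) = -t³/8 (X(t) = -t*t²/8 = -t³/8)
X(a)² = (-⅛*11³)² = (-⅛*1331)² = (-1331/8)² = 1771561/64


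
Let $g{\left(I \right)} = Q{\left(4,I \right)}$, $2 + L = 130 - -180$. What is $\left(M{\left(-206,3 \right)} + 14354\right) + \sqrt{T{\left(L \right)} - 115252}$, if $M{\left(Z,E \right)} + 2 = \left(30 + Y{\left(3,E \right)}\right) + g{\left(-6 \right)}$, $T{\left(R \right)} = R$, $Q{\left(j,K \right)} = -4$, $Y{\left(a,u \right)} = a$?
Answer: $14381 + 16 i \sqrt{449} \approx 14381.0 + 339.03 i$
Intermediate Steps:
$L = 308$ ($L = -2 + \left(130 - -180\right) = -2 + \left(130 + 180\right) = -2 + 310 = 308$)
$g{\left(I \right)} = -4$
$M{\left(Z,E \right)} = 27$ ($M{\left(Z,E \right)} = -2 + \left(\left(30 + 3\right) - 4\right) = -2 + \left(33 - 4\right) = -2 + 29 = 27$)
$\left(M{\left(-206,3 \right)} + 14354\right) + \sqrt{T{\left(L \right)} - 115252} = \left(27 + 14354\right) + \sqrt{308 - 115252} = 14381 + \sqrt{-114944} = 14381 + 16 i \sqrt{449}$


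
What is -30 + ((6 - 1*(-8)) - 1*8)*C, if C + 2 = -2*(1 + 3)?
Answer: -90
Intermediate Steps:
C = -10 (C = -2 - 2*(1 + 3) = -2 - 2*4 = -2 - 8 = -10)
-30 + ((6 - 1*(-8)) - 1*8)*C = -30 + ((6 - 1*(-8)) - 1*8)*(-10) = -30 + ((6 + 8) - 8)*(-10) = -30 + (14 - 8)*(-10) = -30 + 6*(-10) = -30 - 60 = -90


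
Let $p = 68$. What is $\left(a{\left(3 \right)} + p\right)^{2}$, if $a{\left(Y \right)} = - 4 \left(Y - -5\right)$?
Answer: $1296$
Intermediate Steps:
$a{\left(Y \right)} = -20 - 4 Y$ ($a{\left(Y \right)} = - 4 \left(Y + 5\right) = - 4 \left(5 + Y\right) = -20 - 4 Y$)
$\left(a{\left(3 \right)} + p\right)^{2} = \left(\left(-20 - 12\right) + 68\right)^{2} = \left(-32 + 68\right)^{2} = 36^{2} = 1296$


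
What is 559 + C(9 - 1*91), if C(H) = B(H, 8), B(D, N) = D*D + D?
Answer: 7201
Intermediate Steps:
B(D, N) = D + D² (B(D, N) = D² + D = D + D²)
C(H) = H*(1 + H)
559 + C(9 - 1*91) = 559 + (9 - 1*91)*(1 + (9 - 1*91)) = 559 + (9 - 91)*(1 + (9 - 91)) = 559 - 82*(1 - 82) = 559 - 82*(-81) = 559 + 6642 = 7201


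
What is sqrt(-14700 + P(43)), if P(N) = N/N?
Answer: I*sqrt(14699) ≈ 121.24*I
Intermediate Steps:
P(N) = 1
sqrt(-14700 + P(43)) = sqrt(-14700 + 1) = sqrt(-14699) = I*sqrt(14699)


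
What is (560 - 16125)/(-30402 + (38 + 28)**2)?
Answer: 15565/26046 ≈ 0.59760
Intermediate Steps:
(560 - 16125)/(-30402 + (38 + 28)**2) = -15565/(-30402 + 66**2) = -15565/(-30402 + 4356) = -15565/(-26046) = -15565*(-1/26046) = 15565/26046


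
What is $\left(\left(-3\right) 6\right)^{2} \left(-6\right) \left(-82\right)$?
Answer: $159408$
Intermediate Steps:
$\left(\left(-3\right) 6\right)^{2} \left(-6\right) \left(-82\right) = \left(-18\right)^{2} \left(-6\right) \left(-82\right) = 324 \left(-6\right) \left(-82\right) = \left(-1944\right) \left(-82\right) = 159408$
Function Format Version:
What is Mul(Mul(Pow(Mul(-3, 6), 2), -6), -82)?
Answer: 159408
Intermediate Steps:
Mul(Mul(Pow(Mul(-3, 6), 2), -6), -82) = Mul(Mul(Pow(-18, 2), -6), -82) = Mul(Mul(324, -6), -82) = Mul(-1944, -82) = 159408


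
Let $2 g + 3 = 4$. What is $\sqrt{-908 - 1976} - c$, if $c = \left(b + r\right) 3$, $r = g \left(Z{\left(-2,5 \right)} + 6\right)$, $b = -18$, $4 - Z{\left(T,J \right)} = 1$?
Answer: $\frac{81}{2} + 2 i \sqrt{721} \approx 40.5 + 53.703 i$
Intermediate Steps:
$g = \frac{1}{2}$ ($g = - \frac{3}{2} + \frac{1}{2} \cdot 4 = - \frac{3}{2} + 2 = \frac{1}{2} \approx 0.5$)
$Z{\left(T,J \right)} = 3$ ($Z{\left(T,J \right)} = 4 - 1 = 3$)
$r = \frac{9}{2}$ ($r = \frac{3 + 6}{2} = \frac{1}{2} \cdot 9 = \frac{9}{2} \approx 4.5$)
$c = - \frac{81}{2}$ ($c = \left(-18 + \frac{9}{2}\right) 3 = \left(- \frac{27}{2}\right) 3 = - \frac{81}{2} \approx -40.5$)
$\sqrt{-908 - 1976} - c = \sqrt{-908 - 1976} - - \frac{81}{2} = \sqrt{-2884} + \frac{81}{2} = 2 i \sqrt{721} + \frac{81}{2} = \frac{81}{2} + 2 i \sqrt{721}$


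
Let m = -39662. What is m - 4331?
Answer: -43993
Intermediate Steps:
m - 4331 = -39662 - 4331 = -43993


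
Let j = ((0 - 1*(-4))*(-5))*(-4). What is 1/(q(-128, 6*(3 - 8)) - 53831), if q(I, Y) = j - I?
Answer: -1/53623 ≈ -1.8649e-5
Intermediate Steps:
j = 80 (j = ((0 + 4)*(-5))*(-4) = (4*(-5))*(-4) = -20*(-4) = 80)
q(I, Y) = 80 - I
1/(q(-128, 6*(3 - 8)) - 53831) = 1/((80 - 1*(-128)) - 53831) = 1/((80 + 128) - 53831) = 1/(208 - 53831) = 1/(-53623) = -1/53623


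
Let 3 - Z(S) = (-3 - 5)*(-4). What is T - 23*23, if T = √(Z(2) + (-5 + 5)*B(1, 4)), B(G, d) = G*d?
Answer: -529 + I*√29 ≈ -529.0 + 5.3852*I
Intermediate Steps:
Z(S) = -29 (Z(S) = 3 - (-3 - 5)*(-4) = 3 - (-8)*(-4) = 3 - 1*32 = 3 - 32 = -29)
T = I*√29 (T = √(-29 + (-5 + 5)*(1*4)) = √(-29 + 0*4) = √(-29 + 0) = √(-29) = I*√29 ≈ 5.3852*I)
T - 23*23 = I*√29 - 23*23 = I*√29 - 529 = -529 + I*√29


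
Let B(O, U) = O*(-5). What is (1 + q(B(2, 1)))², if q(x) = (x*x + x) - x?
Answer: 10201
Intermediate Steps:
B(O, U) = -5*O
q(x) = x² (q(x) = (x² + x) - x = (x + x²) - x = x²)
(1 + q(B(2, 1)))² = (1 + (-5*2)²)² = (1 + (-10)²)² = (1 + 100)² = 101² = 10201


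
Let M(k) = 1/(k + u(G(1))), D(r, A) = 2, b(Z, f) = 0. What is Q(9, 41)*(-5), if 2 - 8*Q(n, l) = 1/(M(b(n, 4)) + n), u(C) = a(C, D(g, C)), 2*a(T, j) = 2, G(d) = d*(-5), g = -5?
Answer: -19/16 ≈ -1.1875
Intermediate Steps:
G(d) = -5*d
a(T, j) = 1 (a(T, j) = (½)*2 = 1)
u(C) = 1
M(k) = 1/(1 + k) (M(k) = 1/(k + 1) = 1/(1 + k))
Q(n, l) = ¼ - 1/(8*(1 + n)) (Q(n, l) = ¼ - 1/(8*(1/(1 + 0) + n)) = ¼ - 1/(8*(1/1 + n)) = ¼ - 1/(8*(1 + n)))
Q(9, 41)*(-5) = ((1 + 2*9)/(8*(1 + 9)))*(-5) = ((⅛)*(1 + 18)/10)*(-5) = ((⅛)*(⅒)*19)*(-5) = (19/80)*(-5) = -19/16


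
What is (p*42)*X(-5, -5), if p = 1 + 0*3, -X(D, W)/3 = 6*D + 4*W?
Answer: 6300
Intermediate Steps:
X(D, W) = -18*D - 12*W (X(D, W) = -3*(6*D + 4*W) = -3*(4*W + 6*D) = -18*D - 12*W)
p = 1 (p = 1 + 0 = 1)
(p*42)*X(-5, -5) = (1*42)*(-18*(-5) - 12*(-5)) = 42*(90 + 60) = 42*150 = 6300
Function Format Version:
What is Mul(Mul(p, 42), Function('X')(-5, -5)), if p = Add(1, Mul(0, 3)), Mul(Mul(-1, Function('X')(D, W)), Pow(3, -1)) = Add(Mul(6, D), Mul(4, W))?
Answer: 6300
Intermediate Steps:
Function('X')(D, W) = Add(Mul(-18, D), Mul(-12, W)) (Function('X')(D, W) = Mul(-3, Add(Mul(6, D), Mul(4, W))) = Mul(-3, Add(Mul(4, W), Mul(6, D))) = Add(Mul(-18, D), Mul(-12, W)))
p = 1 (p = Add(1, 0) = 1)
Mul(Mul(p, 42), Function('X')(-5, -5)) = Mul(Mul(1, 42), Add(Mul(-18, -5), Mul(-12, -5))) = Mul(42, Add(90, 60)) = Mul(42, 150) = 6300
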